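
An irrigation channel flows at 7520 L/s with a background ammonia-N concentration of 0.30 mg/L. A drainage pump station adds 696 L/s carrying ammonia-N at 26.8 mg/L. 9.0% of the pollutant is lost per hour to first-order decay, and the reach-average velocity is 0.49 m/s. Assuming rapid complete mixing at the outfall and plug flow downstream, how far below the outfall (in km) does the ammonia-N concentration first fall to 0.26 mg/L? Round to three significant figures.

42.7 km

Conservation of mass: C = (7520·0.3000 + 696.0·26.80) / 8216 = 20910/8216 = 2.545 mg/L.
9.0%/h lost → k = −ln(1 − 0.09) = 0.09431 h⁻¹.
Set 2.545·exp(−k·t) = 0.26 → t = ln(2.545/0.26)/k = 87080 s = 24.19 h.
Distance = v·t = 0.49·87080 = 42670 m = 42.67 km.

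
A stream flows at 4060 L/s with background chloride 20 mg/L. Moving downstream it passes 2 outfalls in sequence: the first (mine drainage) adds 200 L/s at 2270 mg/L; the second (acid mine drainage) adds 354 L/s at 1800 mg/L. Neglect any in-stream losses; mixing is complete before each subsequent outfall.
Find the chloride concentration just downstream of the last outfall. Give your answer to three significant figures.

254 mg/L

Below outfall 1: Q → 4260 L/s, C = (4060·20.00 + 200.0·2270)/4260 = 125.6 mg/L.
Below outfall 2: Q → 4614 L/s, C = (4260·125.6 + 354.0·1800)/4614 = 254.1 mg/L.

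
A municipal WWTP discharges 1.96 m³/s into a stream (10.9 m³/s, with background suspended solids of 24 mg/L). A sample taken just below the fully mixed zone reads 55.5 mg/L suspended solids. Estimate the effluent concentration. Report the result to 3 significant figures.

Mass balance: 10.90·24.00 + 1.960·Cₑ = 12.86·55.50
→ Cₑ = (12.86·55.50 − 10.90·24.00) / 1.960 = 230.7 mg/L.

231 mg/L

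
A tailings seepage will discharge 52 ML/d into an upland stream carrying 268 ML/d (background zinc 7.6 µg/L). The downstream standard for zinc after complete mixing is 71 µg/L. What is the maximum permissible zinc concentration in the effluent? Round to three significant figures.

At the limit, (Qr·Cr + Qe·Cₑ)/(Qr + Qe) = 71:
Cₑ = (320.0·71 − 268.0·7.600) / 52.00 = 397.8 µg/L.

398 µg/L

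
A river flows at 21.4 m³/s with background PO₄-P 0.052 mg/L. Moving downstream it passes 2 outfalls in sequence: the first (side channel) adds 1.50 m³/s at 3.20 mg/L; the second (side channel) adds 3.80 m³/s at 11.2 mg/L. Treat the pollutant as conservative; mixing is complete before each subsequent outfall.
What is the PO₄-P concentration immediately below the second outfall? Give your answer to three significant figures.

1.82 mg/L

Below outfall 1: Q → 22.90 m³/s, C = (21.40·0.05200 + 1.500·3.200)/22.90 = 0.2582 mg/L.
Below outfall 2: Q → 26.70 m³/s, C = (22.90·0.2582 + 3.800·11.20)/26.70 = 1.815 mg/L.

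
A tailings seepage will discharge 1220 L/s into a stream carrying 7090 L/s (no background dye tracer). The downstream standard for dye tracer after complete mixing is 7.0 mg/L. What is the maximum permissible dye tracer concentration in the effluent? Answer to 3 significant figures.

47.7 mg/L

At the limit, (Qr·Cr + Qe·Cₑ)/(Qr + Qe) = 7.0:
Cₑ = (8310·7.0 − 7090·0) / 1220 = 47.68 mg/L.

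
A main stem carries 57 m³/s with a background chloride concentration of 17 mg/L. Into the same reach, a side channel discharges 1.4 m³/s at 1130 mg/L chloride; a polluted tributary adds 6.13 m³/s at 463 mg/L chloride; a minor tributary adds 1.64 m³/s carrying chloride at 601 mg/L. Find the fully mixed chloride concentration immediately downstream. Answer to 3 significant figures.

96.3 mg/L

After mixing, C = (57.00·17.00 + 1.400·1130 + 6.130·463.0 + 1.640·601.0) / 66.17 = 6375/66.17 = 96.34 mg/L.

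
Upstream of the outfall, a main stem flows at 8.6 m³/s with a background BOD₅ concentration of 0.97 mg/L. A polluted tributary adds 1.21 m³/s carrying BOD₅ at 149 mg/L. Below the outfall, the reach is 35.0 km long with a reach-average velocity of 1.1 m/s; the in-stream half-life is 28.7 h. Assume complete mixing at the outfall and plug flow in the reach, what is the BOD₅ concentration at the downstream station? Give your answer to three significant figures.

15.5 mg/L

After mixing, C = (8.600·0.9700 + 1.210·149.0) / 9.810 = 188.6/9.810 = 19.23 mg/L.
Travel time t = 35.0·1000 / 1.1 = 31820 s = 8.838 h.
Half-life 28.7 h → k = ln 2 / 28.7 = 0.02415 h⁻¹ = 0.5796 d⁻¹.
Decay over the reach: 19.23·exp(−kt) = 19.23·0.8078 = 15.53 mg/L.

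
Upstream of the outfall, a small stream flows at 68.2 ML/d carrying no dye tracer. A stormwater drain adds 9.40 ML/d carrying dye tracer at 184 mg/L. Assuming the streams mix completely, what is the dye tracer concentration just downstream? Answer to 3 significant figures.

Conservation of mass: C = (68.20·0 + 9.400·184.0) / 77.60 = 1730/77.60 = 22.29 mg/L.

22.3 mg/L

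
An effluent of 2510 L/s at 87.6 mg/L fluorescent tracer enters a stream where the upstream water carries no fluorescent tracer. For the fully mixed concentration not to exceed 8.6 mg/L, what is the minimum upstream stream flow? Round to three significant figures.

Set C_mix = 8.6: (Q·0 + 2510·87.60) / (Q + 2510) = 8.6
→ Q = 2510·(87.60 − 8.6)/(8.6 − 0) = 23060 L/s.

23100 L/s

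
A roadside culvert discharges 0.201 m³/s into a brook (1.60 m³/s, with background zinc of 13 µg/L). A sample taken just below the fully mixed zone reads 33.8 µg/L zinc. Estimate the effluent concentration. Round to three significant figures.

Mass balance: 1.600·13.00 + 0.2010·Cₑ = 1.801·33.80
→ Cₑ = (1.801·33.80 − 1.600·13.00) / 0.2010 = 199.4 µg/L.

199 µg/L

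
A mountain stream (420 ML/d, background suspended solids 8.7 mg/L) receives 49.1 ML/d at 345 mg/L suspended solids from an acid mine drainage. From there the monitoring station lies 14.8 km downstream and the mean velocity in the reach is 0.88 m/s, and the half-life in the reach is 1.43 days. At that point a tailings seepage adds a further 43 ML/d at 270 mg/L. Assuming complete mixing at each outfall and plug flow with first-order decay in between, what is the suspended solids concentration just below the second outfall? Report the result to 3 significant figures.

Flow-weighted average: C = (420.0·8.700 + 49.10·345.0) / 469.1 = 20590/469.1 = 43.90 mg/L; combined flow 469.1 ML/d.
Travel time t = 14.8·1000 / 0.88 = 16820 s = 4.672 h.
Half-life 1.43 d → k = ln 2 / 1.43 = 0.4847 d⁻¹.
First-order decay: C = 43.90·exp(−k·t) = 43.90·0.9100 = 39.95 mg/L.
At the second outfall, C = (469.1·39.95 + 43.00·270.0) / (469.1 + 43.00) = 59.26 mg/L.

59.3 mg/L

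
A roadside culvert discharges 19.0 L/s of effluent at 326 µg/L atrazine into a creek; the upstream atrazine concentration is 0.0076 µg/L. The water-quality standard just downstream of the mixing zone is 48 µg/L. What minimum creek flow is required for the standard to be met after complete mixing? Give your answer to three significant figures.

110 L/s

Set C_mix = 48: (Q·0.007600 + 19.00·326.0) / (Q + 19.00) = 48
→ Q = 19.00·(326.0 − 48)/(48 − 0.007600) = 110.1 L/s.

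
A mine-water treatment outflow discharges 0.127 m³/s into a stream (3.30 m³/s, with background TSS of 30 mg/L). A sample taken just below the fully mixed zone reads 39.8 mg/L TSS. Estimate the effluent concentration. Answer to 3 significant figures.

Mass balance: 3.300·30.00 + 0.1270·Cₑ = 3.427·39.80
→ Cₑ = (3.427·39.80 − 3.300·30.00) / 0.1270 = 294.4 mg/L.

294 mg/L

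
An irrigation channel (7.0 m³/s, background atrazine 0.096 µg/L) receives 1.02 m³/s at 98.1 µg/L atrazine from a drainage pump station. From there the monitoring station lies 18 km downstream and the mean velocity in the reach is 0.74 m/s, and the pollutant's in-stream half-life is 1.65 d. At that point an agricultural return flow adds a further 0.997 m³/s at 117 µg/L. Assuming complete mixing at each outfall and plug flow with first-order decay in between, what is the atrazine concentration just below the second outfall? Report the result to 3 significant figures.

Flow-weighted average: C = (7.000·0.09600 + 1.020·98.10) / 8.020 = 100.7/8.020 = 12.56 µg/L; combined flow 8.020 m³/s.
Travel time t = 18·1000 / 0.74 = 24320 s = 6.757 h.
Half-life 1.65 d → k = ln 2 / 1.65 = 0.4201 d⁻¹.
Applying C = C₀e^(−kt): 12.56 × 0.8885 = 11.16 µg/L.
At the second outfall, C = (8.020·11.16 + 0.9970·117.0) / (8.020 + 0.9970) = 22.86 µg/L.

22.9 µg/L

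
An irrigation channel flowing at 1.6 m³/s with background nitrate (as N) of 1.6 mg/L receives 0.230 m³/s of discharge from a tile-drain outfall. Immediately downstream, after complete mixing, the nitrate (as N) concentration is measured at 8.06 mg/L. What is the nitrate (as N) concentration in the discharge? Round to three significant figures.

Mass balance: 1.600·1.600 + 0.2300·Cₑ = 1.830·8.060
→ Cₑ = (1.830·8.060 − 1.600·1.600) / 0.2300 = 53.00 mg/L.

53.0 mg/L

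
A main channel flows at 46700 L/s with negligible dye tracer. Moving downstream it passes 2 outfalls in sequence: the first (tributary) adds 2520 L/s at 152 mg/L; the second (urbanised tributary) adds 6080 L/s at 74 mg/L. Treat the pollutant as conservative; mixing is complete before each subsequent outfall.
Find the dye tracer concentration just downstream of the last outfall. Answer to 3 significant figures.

Below outfall 1: Q → 49220 L/s, C = (46700·0 + 2520·152.0)/49220 = 7.782 mg/L.
Below outfall 2: Q → 55300 L/s, C = (49220·7.782 + 6080·74.00)/55300 = 15.06 mg/L.

15.1 mg/L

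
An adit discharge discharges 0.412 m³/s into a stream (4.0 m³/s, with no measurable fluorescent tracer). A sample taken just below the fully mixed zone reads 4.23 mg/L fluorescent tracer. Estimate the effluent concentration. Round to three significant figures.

Mass balance: 4.000·0 + 0.4120·Cₑ = 4.412·4.230
→ Cₑ = (4.412·4.230 − 4.000·0) / 0.4120 = 45.30 mg/L.

45.3 mg/L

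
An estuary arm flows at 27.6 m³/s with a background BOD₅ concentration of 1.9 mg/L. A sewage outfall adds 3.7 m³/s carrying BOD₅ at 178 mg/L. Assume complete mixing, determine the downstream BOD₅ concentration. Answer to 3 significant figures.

After mixing, C = (27.60·1.900 + 3.700·178.0) / 31.30 = 711.0/31.30 = 22.72 mg/L.

22.7 mg/L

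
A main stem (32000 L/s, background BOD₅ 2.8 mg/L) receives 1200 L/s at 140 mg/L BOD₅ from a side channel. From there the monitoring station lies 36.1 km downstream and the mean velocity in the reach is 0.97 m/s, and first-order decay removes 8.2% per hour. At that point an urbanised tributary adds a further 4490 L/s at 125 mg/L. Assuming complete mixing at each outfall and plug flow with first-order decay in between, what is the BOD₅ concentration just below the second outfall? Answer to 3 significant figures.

17.7 mg/L

Mixed concentration C = ΣQC/ΣQ = (32000·2.800 + 1200·140.0) / 33200 = 257600/33200 = 7.759 mg/L; combined flow 33200 L/s.
Travel time t = 36.1·1000 / 0.97 = 37220 s = 10.34 h.
8.2%/h lost → k = −ln(1 − 0.082) = 0.08556 h⁻¹.
Applying C = C₀e^(−kt): 7.759 × 0.4129 = 3.204 mg/L.
Second outfall: C = (33200·3.204 + 4490·125.0)/37690 = 17.71 mg/L.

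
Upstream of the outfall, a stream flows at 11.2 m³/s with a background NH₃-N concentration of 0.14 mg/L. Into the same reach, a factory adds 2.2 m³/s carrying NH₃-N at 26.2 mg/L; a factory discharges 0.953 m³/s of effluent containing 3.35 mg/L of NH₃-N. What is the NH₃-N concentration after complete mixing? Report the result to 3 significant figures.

Conservation of mass: C = (11.20·0.1400 + 2.200·26.20 + 0.9530·3.350) / 14.35 = 62.40/14.35 = 4.348 mg/L.

4.35 mg/L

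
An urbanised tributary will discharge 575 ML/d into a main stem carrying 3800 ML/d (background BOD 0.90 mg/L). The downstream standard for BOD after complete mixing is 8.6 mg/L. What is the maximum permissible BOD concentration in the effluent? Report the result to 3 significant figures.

At the limit, (Qr·Cr + Qe·Cₑ)/(Qr + Qe) = 8.6:
Cₑ = (4375·8.6 − 3800·0.9000) / 575.0 = 59.49 mg/L.

59.5 mg/L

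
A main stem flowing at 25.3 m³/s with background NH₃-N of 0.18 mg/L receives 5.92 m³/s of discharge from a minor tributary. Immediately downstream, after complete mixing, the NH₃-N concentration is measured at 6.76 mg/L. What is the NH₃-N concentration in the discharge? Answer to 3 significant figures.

34.9 mg/L

Mass balance: 25.30·0.1800 + 5.920·Cₑ = 31.22·6.760
→ Cₑ = (31.22·6.760 − 25.30·0.1800) / 5.920 = 34.88 mg/L.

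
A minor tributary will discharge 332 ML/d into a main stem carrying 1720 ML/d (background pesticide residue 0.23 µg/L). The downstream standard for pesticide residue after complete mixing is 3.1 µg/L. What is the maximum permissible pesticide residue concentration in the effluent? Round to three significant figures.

At the limit, (Qr·Cr + Qe·Cₑ)/(Qr + Qe) = 3.1:
Cₑ = (2052·3.1 − 1720·0.2300) / 332.0 = 17.97 µg/L.

18.0 µg/L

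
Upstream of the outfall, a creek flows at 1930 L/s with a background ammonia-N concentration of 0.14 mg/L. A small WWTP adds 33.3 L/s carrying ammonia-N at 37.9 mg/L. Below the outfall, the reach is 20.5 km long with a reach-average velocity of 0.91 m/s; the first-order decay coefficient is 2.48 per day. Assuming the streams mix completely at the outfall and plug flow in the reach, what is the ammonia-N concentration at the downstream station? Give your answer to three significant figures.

Conservation of mass: C = (1930·0.1400 + 33.30·37.90) / 1963 = 1532/1963 = 0.7805 mg/L.
Travel time t = 20.5·1000 / 0.91 = 22530 s = 6.258 h.
After decay, C = 0.7805 × e^(−kt) = 0.7805 × 0.5238 = 0.4088 mg/L.

0.409 mg/L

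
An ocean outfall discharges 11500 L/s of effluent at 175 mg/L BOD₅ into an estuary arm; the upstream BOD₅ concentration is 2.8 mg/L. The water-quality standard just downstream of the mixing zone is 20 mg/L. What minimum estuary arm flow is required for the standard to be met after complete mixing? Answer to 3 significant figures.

Set C_mix = 20: (Q·2.800 + 11500·175.0) / (Q + 11500) = 20
→ Q = 11500·(175.0 − 20)/(20 − 2.800) = 103600 L/s.

104000 L/s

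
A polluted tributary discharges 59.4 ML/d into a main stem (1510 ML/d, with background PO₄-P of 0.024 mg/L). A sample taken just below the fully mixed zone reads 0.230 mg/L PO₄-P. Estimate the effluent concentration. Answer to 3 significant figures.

5.47 mg/L

Mass balance: 1510·0.02400 + 59.40·Cₑ = 1569·0.2300
→ Cₑ = (1569·0.2300 − 1510·0.02400) / 59.40 = 5.467 mg/L.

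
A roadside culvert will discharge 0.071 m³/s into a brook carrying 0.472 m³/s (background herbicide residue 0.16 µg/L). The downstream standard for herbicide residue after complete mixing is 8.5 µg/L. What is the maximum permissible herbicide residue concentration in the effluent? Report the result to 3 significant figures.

At the limit, (Qr·Cr + Qe·Cₑ)/(Qr + Qe) = 8.5:
Cₑ = (0.5430·8.5 − 0.4720·0.1600) / 0.07100 = 63.94 µg/L.

63.9 µg/L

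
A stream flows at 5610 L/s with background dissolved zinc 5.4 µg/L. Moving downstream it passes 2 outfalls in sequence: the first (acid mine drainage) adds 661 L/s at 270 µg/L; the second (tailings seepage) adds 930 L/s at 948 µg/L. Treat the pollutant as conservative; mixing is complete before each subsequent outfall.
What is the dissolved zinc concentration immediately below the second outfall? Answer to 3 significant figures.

151 µg/L

Outfall 1: combined Q = 6271 L/s; C = (5610·5.400 + 661.0·270.0)/6271 = 33.29 µg/L.
Outfall 2: combined Q = 7201 L/s; C = (6271·33.29 + 930.0·948.0)/7201 = 151.4 µg/L.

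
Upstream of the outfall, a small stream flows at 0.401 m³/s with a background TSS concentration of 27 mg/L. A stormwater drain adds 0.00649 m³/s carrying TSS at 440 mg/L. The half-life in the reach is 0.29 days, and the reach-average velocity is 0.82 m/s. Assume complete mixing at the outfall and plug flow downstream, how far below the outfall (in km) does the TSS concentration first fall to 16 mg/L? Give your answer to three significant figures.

22.0 km

Mixed concentration C = ΣQC/ΣQ = (0.4010·27.00 + 0.006490·440.0) / 0.4075 = 13.68/0.4075 = 33.58 mg/L.
Half-life 0.29 d → k = ln 2 / 0.29 = 2.390 d⁻¹.
Set 33.58·exp(−k·t) = 16 → t = ln(33.58/16)/k = 26800 s = 7.443 h.
Distance = v·t = 0.82·26800 = 21970 m = 21.97 km.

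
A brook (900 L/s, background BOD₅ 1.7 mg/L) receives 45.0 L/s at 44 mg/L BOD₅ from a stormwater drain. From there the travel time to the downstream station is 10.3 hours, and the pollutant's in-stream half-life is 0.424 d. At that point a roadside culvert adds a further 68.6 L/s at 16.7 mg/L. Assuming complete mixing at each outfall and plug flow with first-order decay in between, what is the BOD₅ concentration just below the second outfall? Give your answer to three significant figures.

Conservation of mass: C = (900.0·1.700 + 45.00·44.00) / 945.0 = 3510/945.0 = 3.714 mg/L; combined flow 945.0 L/s.
Half-life 0.424 d → k = ln 2 / 0.424 = 1.635 d⁻¹.
After decay, C = 3.714 × e^(−kt) = 3.714 × 0.4958 = 1.842 mg/L.
Second outfall: C = (945.0·1.842 + 68.60·16.70)/1014 = 2.847 mg/L.

2.85 mg/L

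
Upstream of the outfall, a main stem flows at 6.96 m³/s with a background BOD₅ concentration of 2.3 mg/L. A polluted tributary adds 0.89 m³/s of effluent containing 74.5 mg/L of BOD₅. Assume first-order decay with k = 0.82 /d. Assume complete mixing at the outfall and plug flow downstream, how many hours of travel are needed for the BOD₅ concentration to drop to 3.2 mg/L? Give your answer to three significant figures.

Mixed concentration C = ΣQC/ΣQ = (6.960·2.300 + 0.8900·74.50) / 7.850 = 82.31/7.850 = 10.49 mg/L.
10.49·exp(−k·t) = 3.2 → t = ln(10.49/3.2)/k = 125100 s = 34.74 h.

34.7 h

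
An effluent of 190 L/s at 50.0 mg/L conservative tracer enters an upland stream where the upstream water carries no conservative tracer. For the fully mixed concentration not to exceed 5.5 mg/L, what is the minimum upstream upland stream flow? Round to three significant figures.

1540 L/s

Set C_mix = 5.5: (Q·0 + 190.0·50.00) / (Q + 190.0) = 5.5
→ Q = 190.0·(50.00 − 5.5)/(5.5 − 0) = 1537 L/s.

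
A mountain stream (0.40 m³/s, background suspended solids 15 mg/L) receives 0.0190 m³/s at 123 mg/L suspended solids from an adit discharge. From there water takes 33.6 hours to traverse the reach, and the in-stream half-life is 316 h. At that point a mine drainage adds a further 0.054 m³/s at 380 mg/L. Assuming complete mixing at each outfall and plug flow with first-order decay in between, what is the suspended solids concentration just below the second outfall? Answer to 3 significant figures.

Mass balance: C = (0.4000·15.00 + 0.01900·123.0) / 0.4190 = 8.337/0.4190 = 19.90 mg/L; combined flow 0.4190 m³/s.
Half-life 316 h → k = ln 2 / 316 = 0.002194 h⁻¹ = 0.05264 d⁻¹.
After decay, C = 19.90 × e^(−kt) = 19.90 × 0.9289 = 18.48 mg/L.
At the second outfall, C = (0.4190·18.48 + 0.05400·380.0) / (0.4190 + 0.05400) = 59.76 mg/L.

59.8 mg/L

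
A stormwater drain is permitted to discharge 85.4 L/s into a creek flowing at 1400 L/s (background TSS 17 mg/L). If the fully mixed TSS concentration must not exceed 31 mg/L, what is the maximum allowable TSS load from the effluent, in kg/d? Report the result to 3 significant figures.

1920 kg/d

Mass balance at the limit: 1400·17.00 + 85.40·Cₑ = 1485·31 → Cₑ = 260.5 mg/L.
85.40 L/s = 0.08540 m³/s. Load = 0.08540 m³/s × 260.5 g/m³ × 86 400 s/d = 1922 kg/d.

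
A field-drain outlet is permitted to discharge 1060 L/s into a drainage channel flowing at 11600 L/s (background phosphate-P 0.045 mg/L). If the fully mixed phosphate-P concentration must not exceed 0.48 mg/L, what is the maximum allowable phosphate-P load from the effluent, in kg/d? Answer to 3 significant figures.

480 kg/d

Mass balance at the limit: 11600·0.04500 + 1060·Cₑ = 12660·0.48 → Cₑ = 5.240 mg/L.
1060 L/s = 1.060 m³/s. Load = 1.060 m³/s × 5.240 g/m³ × 86 400 s/d = 479.9 kg/d.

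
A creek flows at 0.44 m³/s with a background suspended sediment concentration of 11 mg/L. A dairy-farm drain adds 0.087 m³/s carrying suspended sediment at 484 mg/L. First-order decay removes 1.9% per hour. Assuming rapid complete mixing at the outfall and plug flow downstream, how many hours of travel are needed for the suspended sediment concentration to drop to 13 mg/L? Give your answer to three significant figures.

Mixed concentration C = ΣQC/ΣQ = (0.4400·11.00 + 0.08700·484.0) / 0.5270 = 46.95/0.5270 = 89.09 mg/L.
1.9%/h lost → k = −ln(1 − 0.019) = 0.01918 h⁻¹.
89.09·exp(−k·t) = 13 → t = ln(89.09/13)/k = 361200 s = 100.3 h.

100 h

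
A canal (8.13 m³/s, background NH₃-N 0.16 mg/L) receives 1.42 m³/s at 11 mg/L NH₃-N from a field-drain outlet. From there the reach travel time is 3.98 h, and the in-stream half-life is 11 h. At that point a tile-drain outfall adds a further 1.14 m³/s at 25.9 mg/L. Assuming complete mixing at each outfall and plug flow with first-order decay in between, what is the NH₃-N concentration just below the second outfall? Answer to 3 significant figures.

Flow-weighted average: C = (8.130·0.1600 + 1.420·11.00) / 9.550 = 16.92/9.550 = 1.772 mg/L; combined flow 9.550 m³/s.
Half-life 11 h → k = ln 2 / 11 = 0.06301 h⁻¹ = 1.512 d⁻¹.
First-order decay: C = 1.772·exp(−k·t) = 1.772·0.7782 = 1.379 mg/L.
At the second outfall, C = (9.550·1.379 + 1.140·25.90) / (9.550 + 1.140) = 3.994 mg/L.

3.99 mg/L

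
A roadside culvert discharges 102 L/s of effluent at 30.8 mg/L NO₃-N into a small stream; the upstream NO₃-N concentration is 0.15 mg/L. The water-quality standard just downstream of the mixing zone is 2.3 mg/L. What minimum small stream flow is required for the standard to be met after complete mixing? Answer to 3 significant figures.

Set C_mix = 2.3: (Q·0.1500 + 102.0·30.80) / (Q + 102.0) = 2.3
→ Q = 102.0·(30.80 − 2.3)/(2.3 − 0.1500) = 1352 L/s.

1350 L/s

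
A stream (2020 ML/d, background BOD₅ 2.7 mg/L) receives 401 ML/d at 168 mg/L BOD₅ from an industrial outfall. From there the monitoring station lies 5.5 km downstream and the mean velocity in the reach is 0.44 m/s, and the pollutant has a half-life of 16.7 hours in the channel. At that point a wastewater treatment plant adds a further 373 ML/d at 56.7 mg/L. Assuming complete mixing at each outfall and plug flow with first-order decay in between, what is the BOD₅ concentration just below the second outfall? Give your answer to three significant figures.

Mass balance: C = (2020·2.700 + 401.0·168.0) / 2421 = 72820/2421 = 30.08 mg/L; combined flow 2421 ML/d.
Travel time t = 5.5·1000 / 0.44 = 12500 s = 3.472 h.
Half-life 16.7 h → k = ln 2 / 16.7 = 0.04151 h⁻¹ = 0.9961 d⁻¹.
After decay, C = 30.08 × e^(−kt) = 30.08 × 0.8658 = 26.04 mg/L.
Second outfall: C = (2421·26.04 + 373.0·56.70)/2794 = 30.14 mg/L.

30.1 mg/L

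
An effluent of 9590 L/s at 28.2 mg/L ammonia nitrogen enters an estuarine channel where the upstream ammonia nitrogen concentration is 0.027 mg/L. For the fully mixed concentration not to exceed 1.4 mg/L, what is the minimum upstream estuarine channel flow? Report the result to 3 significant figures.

187000 L/s

Set C_mix = 1.4: (Q·0.02700 + 9590·28.20) / (Q + 9590) = 1.4
→ Q = 9590·(28.20 − 1.4)/(1.4 − 0.02700) = 187200 L/s.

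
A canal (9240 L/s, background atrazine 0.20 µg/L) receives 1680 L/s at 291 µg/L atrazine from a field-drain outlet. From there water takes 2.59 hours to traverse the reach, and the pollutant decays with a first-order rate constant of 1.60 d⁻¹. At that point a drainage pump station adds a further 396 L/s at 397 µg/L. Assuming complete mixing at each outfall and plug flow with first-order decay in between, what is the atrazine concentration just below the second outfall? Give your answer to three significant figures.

50.4 µg/L

After mixing, C = (9240·0.2000 + 1680·291.0) / 10920 = 490700/10920 = 44.94 µg/L; combined flow 10920 L/s.
Applying C = C₀e^(−kt): 44.94 × 0.8414 = 37.81 µg/L.
At the second outfall, C = (10920·37.81 + 396.0·397.0) / (10920 + 396.0) = 50.38 µg/L.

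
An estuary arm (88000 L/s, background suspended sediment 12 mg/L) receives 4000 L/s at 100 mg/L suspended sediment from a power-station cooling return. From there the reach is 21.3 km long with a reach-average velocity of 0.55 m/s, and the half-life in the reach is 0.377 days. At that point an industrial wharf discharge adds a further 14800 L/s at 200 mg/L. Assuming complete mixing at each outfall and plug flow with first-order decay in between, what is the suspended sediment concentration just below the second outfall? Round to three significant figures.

After mixing, C = (88000·12.00 + 4000·100.0) / 92000 = 1456000/92000 = 15.83 mg/L; combined flow 92000 L/s.
Travel time t = 21.3·1000 / 0.55 = 38730 s = 10.76 h.
Half-life 0.377 d → k = ln 2 / 0.377 = 1.839 d⁻¹.
Decay over the reach: 15.83·exp(−kt) = 15.83·0.4386 = 6.942 mg/L.
Second outfall: C = (92000·6.942 + 14800·200.0)/106800 = 33.70 mg/L.

33.7 mg/L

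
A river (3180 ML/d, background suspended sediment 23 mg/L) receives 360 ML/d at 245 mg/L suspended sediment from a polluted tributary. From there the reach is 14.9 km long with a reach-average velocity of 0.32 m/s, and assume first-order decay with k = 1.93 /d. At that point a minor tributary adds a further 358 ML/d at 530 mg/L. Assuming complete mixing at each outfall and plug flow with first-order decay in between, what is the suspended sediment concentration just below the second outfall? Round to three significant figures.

63.3 mg/L

Mass balance: C = (3180·23.00 + 360.0·245.0) / 3540 = 161300/3540 = 45.58 mg/L; combined flow 3540 ML/d.
Travel time t = 14.9·1000 / 0.32 = 46560 s = 12.93 h.
Applying C = C₀e^(−kt): 45.58 × 0.3534 = 16.11 mg/L.
Second outfall: C = (3540·16.11 + 358.0·530.0)/3898 = 63.30 mg/L.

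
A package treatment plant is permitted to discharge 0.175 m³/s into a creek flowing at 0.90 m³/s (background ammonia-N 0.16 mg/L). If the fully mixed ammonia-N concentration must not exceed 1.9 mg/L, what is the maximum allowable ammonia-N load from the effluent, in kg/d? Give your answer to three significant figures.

Mass balance at the limit: 0.9000·0.1600 + 0.1750·Cₑ = 1.075·1.9 → Cₑ = 10.85 mg/L.
Load = 0.1750 m³/s × 10.85 g/m³ × 86 400 s/d = 164.0 kg/d.

164 kg/d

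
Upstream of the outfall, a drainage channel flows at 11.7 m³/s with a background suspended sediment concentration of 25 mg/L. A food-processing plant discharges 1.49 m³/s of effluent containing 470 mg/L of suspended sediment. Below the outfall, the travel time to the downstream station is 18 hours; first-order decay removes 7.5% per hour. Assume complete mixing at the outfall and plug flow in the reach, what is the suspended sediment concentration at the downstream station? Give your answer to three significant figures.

18.5 mg/L

Conservation of mass: C = (11.70·25.00 + 1.490·470.0) / 13.19 = 992.8/13.19 = 75.27 mg/L.
7.5%/h lost → k = −ln(1 − 0.075) = 0.07796 h⁻¹.
Decay over the reach: 75.27·exp(−kt) = 75.27·0.2458 = 18.50 mg/L.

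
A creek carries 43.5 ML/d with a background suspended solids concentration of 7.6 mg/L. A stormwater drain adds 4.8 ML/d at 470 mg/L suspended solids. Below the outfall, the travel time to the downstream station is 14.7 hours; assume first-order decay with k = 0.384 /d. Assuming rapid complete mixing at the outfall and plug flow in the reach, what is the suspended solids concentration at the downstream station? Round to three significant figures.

42.3 mg/L

Flow-weighted average: C = (43.50·7.600 + 4.800·470.0) / 48.30 = 2587/48.30 = 53.55 mg/L.
Applying C = C₀e^(−kt): 53.55 × 0.7904 = 42.33 mg/L.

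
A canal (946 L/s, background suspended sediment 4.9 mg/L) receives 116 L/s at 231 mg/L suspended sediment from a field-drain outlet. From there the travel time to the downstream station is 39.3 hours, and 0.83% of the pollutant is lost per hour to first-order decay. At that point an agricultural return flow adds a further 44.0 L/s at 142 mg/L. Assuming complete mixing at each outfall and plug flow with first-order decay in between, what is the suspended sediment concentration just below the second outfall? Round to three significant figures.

26.1 mg/L

After mixing, C = (946.0·4.900 + 116.0·231.0) / 1062 = 31430/1062 = 29.60 mg/L; combined flow 1062 L/s.
0.83%/h lost → k = −ln(1 − 0.0083) = 0.008335 h⁻¹.
Decay over the reach: 29.60·exp(−kt) = 29.60·0.7207 = 21.33 mg/L.
At the second outfall, C = (1062·21.33 + 44.00·142.0) / (1062 + 44.00) = 26.13 mg/L.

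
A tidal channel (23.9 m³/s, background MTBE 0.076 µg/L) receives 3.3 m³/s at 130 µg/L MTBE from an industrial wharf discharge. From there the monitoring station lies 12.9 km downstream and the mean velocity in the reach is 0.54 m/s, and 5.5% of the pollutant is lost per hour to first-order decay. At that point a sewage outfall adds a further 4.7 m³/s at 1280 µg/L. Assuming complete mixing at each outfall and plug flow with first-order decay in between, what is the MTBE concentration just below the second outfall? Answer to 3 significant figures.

198 µg/L

Mass balance: C = (23.90·0.07600 + 3.300·130.0) / 27.20 = 430.8/27.20 = 15.84 µg/L; combined flow 27.20 m³/s.
Travel time t = 12.9·1000 / 0.54 = 23890 s = 6.636 h.
5.5%/h lost → k = −ln(1 − 0.055) = 0.05657 h⁻¹.
First-order decay: C = 15.84·exp(−k·t) = 15.84·0.6870 = 10.88 µg/L.
At the second outfall, C = (27.20·10.88 + 4.700·1280) / (27.20 + 4.700) = 197.9 µg/L.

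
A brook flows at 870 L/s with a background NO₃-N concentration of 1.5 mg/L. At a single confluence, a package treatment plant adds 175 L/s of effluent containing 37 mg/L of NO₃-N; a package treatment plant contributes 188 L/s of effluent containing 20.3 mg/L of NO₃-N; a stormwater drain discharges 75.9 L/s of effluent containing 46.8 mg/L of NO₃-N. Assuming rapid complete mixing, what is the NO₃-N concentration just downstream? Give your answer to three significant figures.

Mass balance: C = (870.0·1.500 + 175.0·37.00 + 188.0·20.30 + 75.90·46.80) / 1309 = 15150/1309 = 11.57 mg/L.

11.6 mg/L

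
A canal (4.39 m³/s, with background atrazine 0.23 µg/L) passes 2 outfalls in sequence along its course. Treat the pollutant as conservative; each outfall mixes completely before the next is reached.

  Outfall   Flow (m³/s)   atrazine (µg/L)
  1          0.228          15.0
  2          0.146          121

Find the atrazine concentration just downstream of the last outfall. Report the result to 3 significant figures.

4.64 µg/L

After outfall 1: Q = 4.390 + 0.2280 = 4.618 m³/s; C = (4.390·0.2300 + 0.2280·15.00)/4.618 = 0.9592 µg/L.
After outfall 2: Q = 4.618 + 0.1460 = 4.764 m³/s; C = (4.618·0.9592 + 0.1460·121.0)/4.764 = 4.638 µg/L.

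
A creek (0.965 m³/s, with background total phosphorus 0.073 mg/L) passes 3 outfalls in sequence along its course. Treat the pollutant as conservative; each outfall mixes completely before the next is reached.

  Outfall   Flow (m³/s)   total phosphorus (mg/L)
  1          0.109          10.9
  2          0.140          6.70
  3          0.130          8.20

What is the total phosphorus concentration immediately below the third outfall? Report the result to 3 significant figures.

2.43 mg/L

Below outfall 1: Q → 1.074 m³/s, C = (0.9650·0.07300 + 0.1090·10.90)/1.074 = 1.172 mg/L.
Below outfall 2: Q → 1.214 m³/s, C = (1.074·1.172 + 0.1400·6.700)/1.214 = 1.809 mg/L.
Below outfall 3: Q → 1.344 m³/s, C = (1.214·1.809 + 0.1300·8.200)/1.344 = 2.427 mg/L.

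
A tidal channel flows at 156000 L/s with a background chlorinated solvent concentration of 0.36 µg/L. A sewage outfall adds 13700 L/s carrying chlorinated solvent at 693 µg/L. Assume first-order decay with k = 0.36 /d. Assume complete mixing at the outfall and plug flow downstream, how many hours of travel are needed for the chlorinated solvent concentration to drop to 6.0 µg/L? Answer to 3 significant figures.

149 h

Flow-weighted average: C = (156000·0.3600 + 13700·693.0) / 169700 = 9550000/169700 = 56.28 µg/L.
56.28·exp(−k·t) = 6.0 → t = ln(56.28/6.0)/k = 537200 s = 149.2 h.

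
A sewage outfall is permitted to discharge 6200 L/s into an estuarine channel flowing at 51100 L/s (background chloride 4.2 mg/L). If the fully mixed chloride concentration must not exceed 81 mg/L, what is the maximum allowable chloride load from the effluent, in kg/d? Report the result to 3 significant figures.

382000 kg/d

Mass balance at the limit: 51100·4.200 + 6200·Cₑ = 57300·81 → Cₑ = 714.0 mg/L.
6200 L/s = 6.200 m³/s. Load = 6.200 m³/s × 714.0 g/m³ × 86 400 s/d = 382500 kg/d.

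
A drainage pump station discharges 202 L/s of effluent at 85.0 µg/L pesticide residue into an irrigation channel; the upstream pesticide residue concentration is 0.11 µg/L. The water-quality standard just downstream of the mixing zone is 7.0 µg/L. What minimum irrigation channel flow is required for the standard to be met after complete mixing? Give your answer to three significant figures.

2290 L/s

Set C_mix = 7.0: (Q·0.1100 + 202.0·85.00) / (Q + 202.0) = 7.0
→ Q = 202.0·(85.00 − 7.0)/(7.0 − 0.1100) = 2287 L/s.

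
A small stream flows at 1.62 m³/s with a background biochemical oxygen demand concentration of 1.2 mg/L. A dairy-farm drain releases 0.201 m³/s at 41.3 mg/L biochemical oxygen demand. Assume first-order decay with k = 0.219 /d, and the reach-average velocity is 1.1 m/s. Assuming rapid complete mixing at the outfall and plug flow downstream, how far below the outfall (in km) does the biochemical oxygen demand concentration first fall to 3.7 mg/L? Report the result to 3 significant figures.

182 km

After mixing, C = (1.620·1.200 + 0.2010·41.30) / 1.821 = 10.25/1.821 = 5.626 mg/L.
Set 5.626·exp(−k·t) = 3.7 → t = ln(5.626/3.7)/k = 165300 s = 45.93 h.
Distance = v·t = 1.1·165300 = 181900 m = 181.9 km.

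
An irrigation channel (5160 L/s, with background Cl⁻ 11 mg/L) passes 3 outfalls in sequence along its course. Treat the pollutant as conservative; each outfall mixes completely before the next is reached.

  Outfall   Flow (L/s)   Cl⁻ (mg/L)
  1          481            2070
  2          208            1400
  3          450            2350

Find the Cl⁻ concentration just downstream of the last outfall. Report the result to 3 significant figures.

Outfall 1: combined Q = 5641 L/s; C = (5160·11.00 + 481.0·2070)/5641 = 186.6 mg/L.
Outfall 2: combined Q = 5849 L/s; C = (5641·186.6 + 208.0·1400)/5849 = 229.7 mg/L.
Outfall 3: combined Q = 6299 L/s; C = (5849·229.7 + 450.0·2350)/6299 = 381.2 mg/L.

381 mg/L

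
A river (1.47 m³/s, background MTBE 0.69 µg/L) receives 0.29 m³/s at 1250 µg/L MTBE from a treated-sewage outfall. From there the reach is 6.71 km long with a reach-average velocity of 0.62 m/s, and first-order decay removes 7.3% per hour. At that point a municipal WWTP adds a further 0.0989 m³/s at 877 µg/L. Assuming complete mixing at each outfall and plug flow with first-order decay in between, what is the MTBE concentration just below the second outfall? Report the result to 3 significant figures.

202 µg/L

Mass balance: C = (1.470·0.6900 + 0.2900·1250) / 1.760 = 363.5/1.760 = 206.5 µg/L; combined flow 1.760 m³/s.
Travel time t = 6.71·1000 / 0.62 = 10820 s = 3.006 h.
7.3%/h lost → k = −ln(1 − 0.073) = 0.07580 h⁻¹.
Decay over the reach: 206.5·exp(−kt) = 206.5·0.7962 = 164.5 µg/L.
Second outfall: C = (1.760·164.5 + 0.09890·877.0)/1.859 = 202.4 µg/L.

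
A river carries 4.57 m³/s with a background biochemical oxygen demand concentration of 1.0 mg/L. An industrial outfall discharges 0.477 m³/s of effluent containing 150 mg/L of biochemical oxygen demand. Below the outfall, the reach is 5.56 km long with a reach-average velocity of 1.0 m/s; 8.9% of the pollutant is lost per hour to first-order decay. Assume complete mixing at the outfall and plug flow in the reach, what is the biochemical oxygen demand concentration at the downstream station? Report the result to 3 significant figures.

After mixing, C = (4.570·1.000 + 0.4770·150.0) / 5.047 = 76.12/5.047 = 15.08 mg/L.
Travel time t = 5.56·1000 / 1.0 = 5560 s = 1.544 h.
8.9%/h lost → k = −ln(1 − 0.089) = 0.09321 h⁻¹.
First-order decay: C = 15.08·exp(−k·t) = 15.08·0.8659 = 13.06 mg/L.

13.1 mg/L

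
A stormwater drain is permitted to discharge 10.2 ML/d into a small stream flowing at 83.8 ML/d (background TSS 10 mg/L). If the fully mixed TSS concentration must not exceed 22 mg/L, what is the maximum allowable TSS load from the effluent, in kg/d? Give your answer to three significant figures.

Mass balance at the limit: 83.80·10.00 + 10.20·Cₑ = 94.00·22 → Cₑ = 120.6 mg/L.
10.20 ML/d = 0.1181 m³/s. Load = 0.1181 m³/s × 120.6 g/m³ × 86 400 s/d = 1230 kg/d.

1230 kg/d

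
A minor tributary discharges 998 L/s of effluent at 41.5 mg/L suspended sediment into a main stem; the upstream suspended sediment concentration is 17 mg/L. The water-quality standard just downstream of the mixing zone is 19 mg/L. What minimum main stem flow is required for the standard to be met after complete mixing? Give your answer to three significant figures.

11200 L/s

Set C_mix = 19: (Q·17.00 + 998.0·41.50) / (Q + 998.0) = 19
→ Q = 998.0·(41.50 − 19)/(19 − 17.00) = 11230 L/s.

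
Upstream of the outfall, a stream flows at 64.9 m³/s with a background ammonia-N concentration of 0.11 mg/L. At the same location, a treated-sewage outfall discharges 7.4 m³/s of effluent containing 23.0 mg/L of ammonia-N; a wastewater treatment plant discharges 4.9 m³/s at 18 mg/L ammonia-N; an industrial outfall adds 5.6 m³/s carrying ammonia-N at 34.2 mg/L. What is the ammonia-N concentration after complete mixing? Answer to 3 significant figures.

5.52 mg/L

Mass balance: C = (64.90·0.1100 + 7.400·23.00 + 4.900·18.00 + 5.600·34.20) / 82.80 = 457.1/82.80 = 5.520 mg/L.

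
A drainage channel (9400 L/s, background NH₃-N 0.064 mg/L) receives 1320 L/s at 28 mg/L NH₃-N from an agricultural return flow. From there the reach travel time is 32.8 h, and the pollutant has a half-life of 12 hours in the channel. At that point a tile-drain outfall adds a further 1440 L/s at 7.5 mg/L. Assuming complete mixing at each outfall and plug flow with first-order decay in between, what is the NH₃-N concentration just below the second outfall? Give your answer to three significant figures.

Flow-weighted average: C = (9400·0.06400 + 1320·28.00) / 10720 = 37560/10720 = 3.504 mg/L; combined flow 10720 L/s.
Half-life 12 h → k = ln 2 / 12 = 0.05776 h⁻¹ = 1.386 d⁻¹.
Applying C = C₀e^(−kt): 3.504 × 0.1504 = 0.5269 mg/L.
Second outfall: C = (10720·0.5269 + 1440·7.500)/12160 = 1.353 mg/L.

1.35 mg/L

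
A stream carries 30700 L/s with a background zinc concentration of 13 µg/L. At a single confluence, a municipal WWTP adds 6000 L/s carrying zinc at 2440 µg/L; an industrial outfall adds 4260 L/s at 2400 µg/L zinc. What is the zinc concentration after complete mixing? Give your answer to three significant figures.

617 µg/L

Mixed concentration C = ΣQC/ΣQ = (30700·13.00 + 6000·2440 + 4260·2400) / 40960 = 25260000/40960 = 616.8 µg/L.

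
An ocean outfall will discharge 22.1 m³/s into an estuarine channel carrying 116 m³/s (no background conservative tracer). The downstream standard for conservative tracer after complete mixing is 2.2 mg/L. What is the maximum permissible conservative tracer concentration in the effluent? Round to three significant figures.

At the limit, (Qr·Cr + Qe·Cₑ)/(Qr + Qe) = 2.2:
Cₑ = (138.1·2.2 − 116.0·0) / 22.10 = 13.75 mg/L.

13.7 mg/L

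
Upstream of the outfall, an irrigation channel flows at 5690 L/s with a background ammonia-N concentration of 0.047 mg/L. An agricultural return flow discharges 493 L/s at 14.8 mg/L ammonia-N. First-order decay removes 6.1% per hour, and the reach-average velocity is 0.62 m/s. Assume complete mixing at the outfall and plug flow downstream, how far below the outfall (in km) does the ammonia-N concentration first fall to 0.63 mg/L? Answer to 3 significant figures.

Flow-weighted average: C = (5690·0.04700 + 493.0·14.80) / 6183 = 7564/6183 = 1.223 mg/L.
6.1%/h lost → k = −ln(1 − 0.061) = 0.06294 h⁻¹.
Set 1.223·exp(−k·t) = 0.63 → t = ln(1.223/0.63)/k = 37960 s = 10.54 h.
Distance = v·t = 0.62·37960 = 23530 m = 23.53 km.

23.5 km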